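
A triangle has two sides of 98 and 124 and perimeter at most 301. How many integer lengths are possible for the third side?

Triangle inequality: 26 < x < 222. Perimeter ≤ 301 gives x ≤ 301 − 98 − 124 = 79.
So 26 < x ≤ 79; integers 27 through 79: 53 values.

53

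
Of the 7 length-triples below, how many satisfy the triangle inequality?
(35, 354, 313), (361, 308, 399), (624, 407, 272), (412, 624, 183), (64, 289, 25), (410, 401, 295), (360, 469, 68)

(35,313,354): 35+313 ≤ 354 → not valid
(308,361,399): 308+361 > 399 → valid
(272,407,624): 272+407 > 624 → valid
(183,412,624): 183+412 ≤ 624 → not valid
(25,64,289): 25+64 ≤ 289 → not valid
(295,401,410): 295+401 > 410 → valid
(68,360,469): 68+360 ≤ 469 → not valid
3 of the 7 triples form a triangle.

3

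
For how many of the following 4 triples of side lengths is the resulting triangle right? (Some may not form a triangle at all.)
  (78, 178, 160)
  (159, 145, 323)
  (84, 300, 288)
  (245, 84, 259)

(78,178,160): 78²+160² = 31684 = 178² → right
(159,145,323): 145+159 ≤ 323, not a triangle
(84,300,288): 84²+288² = 90000 = 300² → right
(245,84,259): 84²+245² = 67081 = 259² → right
3 of the 4 are right.

3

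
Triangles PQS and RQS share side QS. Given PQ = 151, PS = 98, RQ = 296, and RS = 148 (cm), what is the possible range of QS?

148 < QS < 249

From triangle PQS: |151 − 98| < QS < 151 + 98, i.e. 53 < QS < 249.
From triangle RQS: 148 < QS < 444.
Both must hold, so QS lies in the intersection.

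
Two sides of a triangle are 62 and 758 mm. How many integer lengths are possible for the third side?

123

The third side lies in the open interval (696, 820).
Integers from 697 to 819 inclusive: 819 − 697 + 1 = 123.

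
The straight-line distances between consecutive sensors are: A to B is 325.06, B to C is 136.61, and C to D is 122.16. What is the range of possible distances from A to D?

The maximum is all hops collinear in one direction: 325.06 + 136.61 + 122.16 = 583.83.
The longest hop is 325.06; the others sum to 258.77. Folding the others back against it leaves at least 325.06 − 258.77 = 66.29.

66.29 ≤ AD ≤ 583.83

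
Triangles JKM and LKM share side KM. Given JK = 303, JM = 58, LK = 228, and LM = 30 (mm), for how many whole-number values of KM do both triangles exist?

From triangle JKM: 245 < KM < 361.
From triangle LKM: 198 < KM < 258.
Intersection: 245 < KM < 258, so integers 246 through 257: 12 values.

12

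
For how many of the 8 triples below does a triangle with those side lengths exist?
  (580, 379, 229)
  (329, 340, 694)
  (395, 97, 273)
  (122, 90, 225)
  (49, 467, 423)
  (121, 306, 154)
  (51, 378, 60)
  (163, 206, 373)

(229,379,580): 229+379 > 580 → valid
(329,340,694): 329+340 ≤ 694 → not valid
(97,273,395): 97+273 ≤ 395 → not valid
(90,122,225): 90+122 ≤ 225 → not valid
(49,423,467): 49+423 > 467 → valid
(121,154,306): 121+154 ≤ 306 → not valid
(51,60,378): 51+60 ≤ 378 → not valid
(163,206,373): 163+206 ≤ 373 → not valid
2 of the 8 triples form a triangle.

2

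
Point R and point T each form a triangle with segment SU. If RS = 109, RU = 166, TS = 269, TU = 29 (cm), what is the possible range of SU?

240 < SU < 275

From triangle RSU: |109 − 166| < SU < 109 + 166, i.e. 57 < SU < 275.
From triangle TSU: 240 < SU < 298.
Both must hold, so SU lies in the intersection.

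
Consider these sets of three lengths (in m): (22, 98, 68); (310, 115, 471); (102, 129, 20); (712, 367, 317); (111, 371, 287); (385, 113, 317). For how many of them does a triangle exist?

2

(22,68,98): 22+68 ≤ 98 → not valid
(115,310,471): 115+310 ≤ 471 → not valid
(20,102,129): 20+102 ≤ 129 → not valid
(317,367,712): 317+367 ≤ 712 → not valid
(111,287,371): 111+287 > 371 → valid
(113,317,385): 113+317 > 385 → valid
2 of the 6 triples form a triangle.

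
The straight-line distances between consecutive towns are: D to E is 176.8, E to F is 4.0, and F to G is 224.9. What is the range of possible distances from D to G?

The maximum is all hops collinear in one direction: 176.8 + 4.0 + 224.9 = 405.7.
The longest hop is 224.9; the others sum to 180.8. Folding the others back against it leaves at least 224.9 − 180.8 = 44.1.

44.1 ≤ DG ≤ 405.7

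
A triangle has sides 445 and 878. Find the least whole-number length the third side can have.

434

The third side must be strictly greater than |445 − 878| = 433.
The smallest integer above 433 is 434.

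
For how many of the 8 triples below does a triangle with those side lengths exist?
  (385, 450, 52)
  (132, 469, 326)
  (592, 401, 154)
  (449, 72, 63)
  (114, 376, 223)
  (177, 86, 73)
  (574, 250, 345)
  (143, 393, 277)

2

(52,385,450): 52+385 ≤ 450 → not valid
(132,326,469): 132+326 ≤ 469 → not valid
(154,401,592): 154+401 ≤ 592 → not valid
(63,72,449): 63+72 ≤ 449 → not valid
(114,223,376): 114+223 ≤ 376 → not valid
(73,86,177): 73+86 ≤ 177 → not valid
(250,345,574): 250+345 > 574 → valid
(143,277,393): 143+277 > 393 → valid
2 of the 8 triples form a triangle.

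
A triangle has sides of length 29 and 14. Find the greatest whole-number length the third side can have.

The third side must be strictly less than 29 + 14 = 43.
The largest integer below 43 is 42.

42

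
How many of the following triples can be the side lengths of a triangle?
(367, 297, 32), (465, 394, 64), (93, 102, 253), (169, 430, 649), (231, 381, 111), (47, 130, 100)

(32,297,367): 32+297 ≤ 367 → not valid
(64,394,465): 64+394 ≤ 465 → not valid
(93,102,253): 93+102 ≤ 253 → not valid
(169,430,649): 169+430 ≤ 649 → not valid
(111,231,381): 111+231 ≤ 381 → not valid
(47,100,130): 47+100 > 130 → valid
1 of the 6 triples forms a triangle.

1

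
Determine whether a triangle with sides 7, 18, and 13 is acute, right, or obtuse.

Compare the square of the longest side to the sum of squares of the other two: 7² + 13² = 218 < 324 = 18².

obtuse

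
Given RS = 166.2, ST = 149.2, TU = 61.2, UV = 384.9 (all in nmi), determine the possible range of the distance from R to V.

8.3 ≤ RV ≤ 761.5 nmi

The maximum is all hops collinear in one direction: 166.2 + 149.2 + 61.2 + 384.9 = 761.5.
The longest hop is 384.9; the others sum to 376.6. Folding the others back against it leaves at least 384.9 − 376.6 = 8.3.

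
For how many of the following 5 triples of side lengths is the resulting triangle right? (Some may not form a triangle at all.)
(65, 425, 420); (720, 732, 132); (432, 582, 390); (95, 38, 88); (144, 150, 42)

(65,425,420): 65²+420² = 180625 = 425² → right
(720,732,132): 132²+720² = 535824 = 732² → right
(432,582,390): 390²+432² = 338724 = 582² → right
(95,38,88): 38²+88² = 9188 > 9025 = 95² → acute
(144,150,42): 42²+144² = 22500 = 150² → right
4 of the 5 are right.

4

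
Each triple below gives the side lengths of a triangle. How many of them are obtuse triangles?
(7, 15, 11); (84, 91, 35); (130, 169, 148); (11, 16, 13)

(7,15,11): 7²+11² = 170 < 225 = 15² → obtuse
(84,91,35): 35²+84² = 8281 = 91² → right
(130,169,148): 130²+148² = 38804 > 28561 = 169² → acute
(11,16,13): 11²+13² = 290 > 256 = 16² → acute
1 of the 4 is obtuse.

1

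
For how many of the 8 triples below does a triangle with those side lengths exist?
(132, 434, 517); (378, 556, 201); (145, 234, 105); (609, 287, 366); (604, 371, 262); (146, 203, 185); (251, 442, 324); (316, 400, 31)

7

(132,434,517): 132+434 > 517 → valid
(201,378,556): 201+378 > 556 → valid
(105,145,234): 105+145 > 234 → valid
(287,366,609): 287+366 > 609 → valid
(262,371,604): 262+371 > 604 → valid
(146,185,203): 146+185 > 203 → valid
(251,324,442): 251+324 > 442 → valid
(31,316,400): 31+316 ≤ 400 → not valid
7 of the 8 triples form a triangle.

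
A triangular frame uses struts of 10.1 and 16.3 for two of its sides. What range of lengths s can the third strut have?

6.2 < s < 26.4

By the triangle inequality, s must be less than 10.1 + 16.3 = 26.4 and greater than |10.1 − 16.3| = 6.2.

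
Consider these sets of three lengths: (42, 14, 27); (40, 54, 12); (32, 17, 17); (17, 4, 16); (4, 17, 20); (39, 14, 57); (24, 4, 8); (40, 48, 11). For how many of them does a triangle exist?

4

(14,27,42): 14+27 ≤ 42 → not valid
(12,40,54): 12+40 ≤ 54 → not valid
(17,17,32): 17+17 > 32 → valid
(4,16,17): 4+16 > 17 → valid
(4,17,20): 4+17 > 20 → valid
(14,39,57): 14+39 ≤ 57 → not valid
(4,8,24): 4+8 ≤ 24 → not valid
(11,40,48): 11+40 > 48 → valid
4 of the 8 triples form a triangle.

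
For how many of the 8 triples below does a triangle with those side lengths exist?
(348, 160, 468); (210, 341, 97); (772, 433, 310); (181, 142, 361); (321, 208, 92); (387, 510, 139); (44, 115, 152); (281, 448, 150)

3

(160,348,468): 160+348 > 468 → valid
(97,210,341): 97+210 ≤ 341 → not valid
(310,433,772): 310+433 ≤ 772 → not valid
(142,181,361): 142+181 ≤ 361 → not valid
(92,208,321): 92+208 ≤ 321 → not valid
(139,387,510): 139+387 > 510 → valid
(44,115,152): 44+115 > 152 → valid
(150,281,448): 150+281 ≤ 448 → not valid
3 of the 8 triples form a triangle.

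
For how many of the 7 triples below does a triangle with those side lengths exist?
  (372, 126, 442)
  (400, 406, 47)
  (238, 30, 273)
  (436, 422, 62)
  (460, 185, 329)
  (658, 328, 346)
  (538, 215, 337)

(126,372,442): 126+372 > 442 → valid
(47,400,406): 47+400 > 406 → valid
(30,238,273): 30+238 ≤ 273 → not valid
(62,422,436): 62+422 > 436 → valid
(185,329,460): 185+329 > 460 → valid
(328,346,658): 328+346 > 658 → valid
(215,337,538): 215+337 > 538 → valid
6 of the 7 triples form a triangle.

6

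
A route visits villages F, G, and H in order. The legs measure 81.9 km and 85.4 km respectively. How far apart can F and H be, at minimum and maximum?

By the triangle inequality, |81.9 − 85.4| ≤ FH ≤ 81.9 + 85.4.

3.5 ≤ FH ≤ 167.3 km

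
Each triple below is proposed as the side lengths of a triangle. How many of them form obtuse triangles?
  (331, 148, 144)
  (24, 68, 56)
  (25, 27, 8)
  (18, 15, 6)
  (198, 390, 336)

3

(331,148,144): 144+148 ≤ 331, not a triangle
(24,68,56): 24²+56² = 3712 < 4624 = 68² → obtuse
(25,27,8): 8²+25² = 689 < 729 = 27² → obtuse
(18,15,6): 6²+15² = 261 < 324 = 18² → obtuse
(198,390,336): 198²+336² = 152100 = 390² → right
3 of the 5 are obtuse.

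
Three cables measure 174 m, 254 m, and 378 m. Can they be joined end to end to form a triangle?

Yes

The longest side is 378, and the other two sum to 428.
Since 428 > 378, the triangle inequality holds.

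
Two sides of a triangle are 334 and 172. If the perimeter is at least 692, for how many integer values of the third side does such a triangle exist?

Triangle inequality: 162 < x < 506. Perimeter ≥ 692 gives x ≥ 692 − 334 − 172 = 186.
So 186 ≤ x < 506; integers 186 through 505: 320 values.

320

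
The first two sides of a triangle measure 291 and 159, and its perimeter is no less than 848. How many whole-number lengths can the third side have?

Triangle inequality: 132 < x < 450. Perimeter ≥ 848 gives x ≥ 848 − 291 − 159 = 398.
So 398 ≤ x < 450; integers 398 through 449: 52 values.

52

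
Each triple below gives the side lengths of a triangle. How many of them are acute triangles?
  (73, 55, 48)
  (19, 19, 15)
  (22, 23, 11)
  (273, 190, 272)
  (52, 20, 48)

(73,55,48): 48²+55² = 5329 = 73² → right
(19,19,15): 15²+19² = 586 > 361 = 19² → acute
(22,23,11): 11²+22² = 605 > 529 = 23² → acute
(273,190,272): 190²+272² = 110084 > 74529 = 273² → acute
(52,20,48): 20²+48² = 2704 = 52² → right
3 of the 5 are acute.

3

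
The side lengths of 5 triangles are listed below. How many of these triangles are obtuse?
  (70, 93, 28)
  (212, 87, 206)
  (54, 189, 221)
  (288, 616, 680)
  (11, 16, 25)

(70,93,28): 28²+70² = 5684 < 8649 = 93² → obtuse
(212,87,206): 87²+206² = 50005 > 44944 = 212² → acute
(54,189,221): 54²+189² = 38637 < 48841 = 221² → obtuse
(288,616,680): 288²+616² = 462400 = 680² → right
(11,16,25): 11²+16² = 377 < 625 = 25² → obtuse
3 of the 5 are obtuse.

3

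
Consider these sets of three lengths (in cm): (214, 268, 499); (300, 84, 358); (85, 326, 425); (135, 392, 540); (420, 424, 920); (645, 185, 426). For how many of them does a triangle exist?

(214,268,499): 214+268 ≤ 499 → not valid
(84,300,358): 84+300 > 358 → valid
(85,326,425): 85+326 ≤ 425 → not valid
(135,392,540): 135+392 ≤ 540 → not valid
(420,424,920): 420+424 ≤ 920 → not valid
(185,426,645): 185+426 ≤ 645 → not valid
1 of the 6 triples forms a triangle.

1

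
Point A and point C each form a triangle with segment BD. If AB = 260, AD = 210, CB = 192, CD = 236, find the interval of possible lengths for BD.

50 < BD < 428

From triangle ABD: |260 − 210| < BD < 260 + 210, i.e. 50 < BD < 470.
From triangle CBD: 44 < BD < 428.
Both must hold, so BD lies in the intersection.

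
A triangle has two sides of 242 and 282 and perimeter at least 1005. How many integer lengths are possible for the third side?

43

Triangle inequality: 40 < x < 524. Perimeter ≥ 1005 gives x ≥ 1005 − 242 − 282 = 481.
So 481 ≤ x < 524; integers 481 through 523: 43 values.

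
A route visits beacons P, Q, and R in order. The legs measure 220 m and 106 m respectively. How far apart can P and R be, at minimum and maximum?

114 ≤ PR ≤ 326 m

By the triangle inequality, |220 − 106| ≤ PR ≤ 220 + 106.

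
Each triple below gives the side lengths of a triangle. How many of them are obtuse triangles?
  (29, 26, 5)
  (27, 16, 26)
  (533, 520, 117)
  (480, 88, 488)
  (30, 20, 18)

(29,26,5): 5²+26² = 701 < 841 = 29² → obtuse
(27,16,26): 16²+26² = 932 > 729 = 27² → acute
(533,520,117): 117²+520² = 284089 = 533² → right
(480,88,488): 88²+480² = 238144 = 488² → right
(30,20,18): 18²+20² = 724 < 900 = 30² → obtuse
2 of the 5 are obtuse.

2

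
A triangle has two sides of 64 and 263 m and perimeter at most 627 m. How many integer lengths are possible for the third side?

101

Triangle inequality: 199 < x < 327. Perimeter ≤ 627 gives x ≤ 627 − 64 − 263 = 300.
So 199 < x ≤ 300; integers 200 through 300: 101 values.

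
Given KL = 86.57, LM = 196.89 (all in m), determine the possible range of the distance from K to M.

110.32 ≤ KM ≤ 283.46 m

By the triangle inequality, |86.57 − 196.89| ≤ KM ≤ 86.57 + 196.89.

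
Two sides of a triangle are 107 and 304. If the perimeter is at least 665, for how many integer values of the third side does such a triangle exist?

Triangle inequality: 197 < x < 411. Perimeter ≥ 665 gives x ≥ 665 − 107 − 304 = 254.
So 254 ≤ x < 411; integers 254 through 410: 157 values.

157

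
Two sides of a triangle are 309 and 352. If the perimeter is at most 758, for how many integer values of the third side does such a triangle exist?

54

Triangle inequality: 43 < x < 661. Perimeter ≤ 758 gives x ≤ 758 − 309 − 352 = 97.
So 43 < x ≤ 97; integers 44 through 97: 54 values.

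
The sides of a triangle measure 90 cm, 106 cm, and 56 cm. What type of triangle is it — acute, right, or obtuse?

Compare the square of the longest side to the sum of squares of the other two: 56² + 90² = 11236 = 106².

right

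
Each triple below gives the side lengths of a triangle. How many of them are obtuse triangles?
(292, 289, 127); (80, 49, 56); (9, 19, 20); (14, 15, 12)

1

(292,289,127): 127²+289² = 99650 > 85264 = 292² → acute
(80,49,56): 49²+56² = 5537 < 6400 = 80² → obtuse
(9,19,20): 9²+19² = 442 > 400 = 20² → acute
(14,15,12): 12²+14² = 340 > 225 = 15² → acute
1 of the 4 is obtuse.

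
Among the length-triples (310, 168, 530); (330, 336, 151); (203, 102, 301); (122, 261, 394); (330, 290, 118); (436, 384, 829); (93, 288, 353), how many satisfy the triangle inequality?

(168,310,530): 168+310 ≤ 530 → not valid
(151,330,336): 151+330 > 336 → valid
(102,203,301): 102+203 > 301 → valid
(122,261,394): 122+261 ≤ 394 → not valid
(118,290,330): 118+290 > 330 → valid
(384,436,829): 384+436 ≤ 829 → not valid
(93,288,353): 93+288 > 353 → valid
4 of the 7 triples form a triangle.

4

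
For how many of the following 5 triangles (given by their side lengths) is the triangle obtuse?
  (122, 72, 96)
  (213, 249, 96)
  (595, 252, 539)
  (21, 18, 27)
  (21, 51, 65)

(122,72,96): 72²+96² = 14400 < 14884 = 122² → obtuse
(213,249,96): 96²+213² = 54585 < 62001 = 249² → obtuse
(595,252,539): 252²+539² = 354025 = 595² → right
(21,18,27): 18²+21² = 765 > 729 = 27² → acute
(21,51,65): 21²+51² = 3042 < 4225 = 65² → obtuse
3 of the 5 are obtuse.

3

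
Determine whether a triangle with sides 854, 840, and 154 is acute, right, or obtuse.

right

Compare the square of the longest side to the sum of squares of the other two: 154² + 840² = 729316 = 854².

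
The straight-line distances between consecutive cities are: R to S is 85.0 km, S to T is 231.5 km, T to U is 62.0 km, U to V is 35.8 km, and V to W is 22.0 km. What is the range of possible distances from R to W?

26.7 ≤ RW ≤ 436.3 km

The maximum is all hops collinear in one direction: 85.0 + 231.5 + 62.0 + 35.8 + 22.0 = 436.3.
The longest hop is 231.5; the others sum to 204.8. Folding the others back against it leaves at least 231.5 − 204.8 = 26.7.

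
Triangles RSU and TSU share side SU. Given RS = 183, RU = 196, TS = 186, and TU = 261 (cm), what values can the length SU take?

75 < SU < 379

From triangle RSU: |183 − 196| < SU < 183 + 196, i.e. 13 < SU < 379.
From triangle TSU: 75 < SU < 447.
Both must hold, so SU lies in the intersection.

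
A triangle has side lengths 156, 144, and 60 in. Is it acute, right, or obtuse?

Compare the square of the longest side to the sum of squares of the other two: 60² + 144² = 24336 = 156².

right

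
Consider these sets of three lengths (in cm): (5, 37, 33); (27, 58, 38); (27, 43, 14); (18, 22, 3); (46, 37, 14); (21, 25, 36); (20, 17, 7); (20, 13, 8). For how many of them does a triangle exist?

(5,33,37): 5+33 > 37 → valid
(27,38,58): 27+38 > 58 → valid
(14,27,43): 14+27 ≤ 43 → not valid
(3,18,22): 3+18 ≤ 22 → not valid
(14,37,46): 14+37 > 46 → valid
(21,25,36): 21+25 > 36 → valid
(7,17,20): 7+17 > 20 → valid
(8,13,20): 8+13 > 20 → valid
6 of the 8 triples form a triangle.

6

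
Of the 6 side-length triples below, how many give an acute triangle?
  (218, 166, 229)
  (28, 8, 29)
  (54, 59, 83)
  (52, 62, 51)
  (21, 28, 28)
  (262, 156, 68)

4

(218,166,229): 166²+218² = 75080 > 52441 = 229² → acute
(28,8,29): 8²+28² = 848 > 841 = 29² → acute
(54,59,83): 54²+59² = 6397 < 6889 = 83² → obtuse
(52,62,51): 51²+52² = 5305 > 3844 = 62² → acute
(21,28,28): 21²+28² = 1225 > 784 = 28² → acute
(262,156,68): 68+156 ≤ 262, not a triangle
4 of the 6 are acute.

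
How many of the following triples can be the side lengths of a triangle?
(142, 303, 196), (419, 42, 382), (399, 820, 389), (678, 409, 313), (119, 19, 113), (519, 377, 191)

(142,196,303): 142+196 > 303 → valid
(42,382,419): 42+382 > 419 → valid
(389,399,820): 389+399 ≤ 820 → not valid
(313,409,678): 313+409 > 678 → valid
(19,113,119): 19+113 > 119 → valid
(191,377,519): 191+377 > 519 → valid
5 of the 6 triples form a triangle.

5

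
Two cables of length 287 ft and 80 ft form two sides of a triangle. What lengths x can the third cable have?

By the triangle inequality, x must be less than 287 + 80 = 367 and greater than |287 − 80| = 207.

207 < x < 367 (ft)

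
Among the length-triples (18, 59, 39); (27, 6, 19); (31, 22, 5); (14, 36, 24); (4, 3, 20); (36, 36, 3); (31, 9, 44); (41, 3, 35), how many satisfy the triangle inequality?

2

(18,39,59): 18+39 ≤ 59 → not valid
(6,19,27): 6+19 ≤ 27 → not valid
(5,22,31): 5+22 ≤ 31 → not valid
(14,24,36): 14+24 > 36 → valid
(3,4,20): 3+4 ≤ 20 → not valid
(3,36,36): 3+36 > 36 → valid
(9,31,44): 9+31 ≤ 44 → not valid
(3,35,41): 3+35 ≤ 41 → not valid
2 of the 8 triples form a triangle.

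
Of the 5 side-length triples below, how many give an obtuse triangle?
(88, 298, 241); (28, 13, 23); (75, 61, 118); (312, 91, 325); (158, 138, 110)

(88,298,241): 88²+241² = 65825 < 88804 = 298² → obtuse
(28,13,23): 13²+23² = 698 < 784 = 28² → obtuse
(75,61,118): 61²+75² = 9346 < 13924 = 118² → obtuse
(312,91,325): 91²+312² = 105625 = 325² → right
(158,138,110): 110²+138² = 31144 > 24964 = 158² → acute
3 of the 5 are obtuse.

3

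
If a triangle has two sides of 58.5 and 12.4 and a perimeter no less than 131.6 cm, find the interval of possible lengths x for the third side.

Triangle inequality alone gives 46.1 < x < 70.9.
The perimeter condition gives x ≥ 131.6 − 58.5 − 12.4 = 60.7.
Intersecting the two: 60.7 ≤ x < 70.9.

60.7 ≤ x < 70.9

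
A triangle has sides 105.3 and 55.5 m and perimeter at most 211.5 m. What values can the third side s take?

Triangle inequality alone gives 49.8 < s < 160.8.
The perimeter condition gives s ≤ 211.5 − 105.3 − 55.5 = 50.7.
Intersecting the two: 49.8 < s ≤ 50.7.

49.8 < s ≤ 50.7 m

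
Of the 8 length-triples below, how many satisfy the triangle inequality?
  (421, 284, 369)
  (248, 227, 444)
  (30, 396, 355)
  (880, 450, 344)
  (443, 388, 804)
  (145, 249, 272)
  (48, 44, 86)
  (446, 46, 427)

6

(284,369,421): 284+369 > 421 → valid
(227,248,444): 227+248 > 444 → valid
(30,355,396): 30+355 ≤ 396 → not valid
(344,450,880): 344+450 ≤ 880 → not valid
(388,443,804): 388+443 > 804 → valid
(145,249,272): 145+249 > 272 → valid
(44,48,86): 44+48 > 86 → valid
(46,427,446): 46+427 > 446 → valid
6 of the 8 triples form a triangle.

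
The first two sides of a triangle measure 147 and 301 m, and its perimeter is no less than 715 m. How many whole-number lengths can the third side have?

Triangle inequality: 154 < x < 448. Perimeter ≥ 715 gives x ≥ 715 − 147 − 301 = 267.
So 267 ≤ x < 448; integers 267 through 447: 181 values.

181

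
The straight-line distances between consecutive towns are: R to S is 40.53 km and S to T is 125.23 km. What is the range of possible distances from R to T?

By the triangle inequality, |40.53 − 125.23| ≤ RT ≤ 40.53 + 125.23.

84.70 ≤ RT ≤ 165.76 km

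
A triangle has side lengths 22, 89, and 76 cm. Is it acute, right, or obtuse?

obtuse

Compare the square of the longest side to the sum of squares of the other two: 22² + 76² = 6260 < 7921 = 89².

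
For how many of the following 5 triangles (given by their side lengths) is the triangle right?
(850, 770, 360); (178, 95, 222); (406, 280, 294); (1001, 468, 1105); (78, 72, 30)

(850,770,360): 360²+770² = 722500 = 850² → right
(178,95,222): 95²+178² = 40709 < 49284 = 222² → obtuse
(406,280,294): 280²+294² = 164836 = 406² → right
(1001,468,1105): 468²+1001² = 1221025 = 1105² → right
(78,72,30): 30²+72² = 6084 = 78² → right
4 of the 5 are right.

4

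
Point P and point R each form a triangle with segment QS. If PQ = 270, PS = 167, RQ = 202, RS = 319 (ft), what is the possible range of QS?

From triangle PQS: |270 − 167| < QS < 270 + 167, i.e. 103 < QS < 437.
From triangle RQS: 117 < QS < 521.
Both must hold, so QS lies in the intersection.

117 < QS < 437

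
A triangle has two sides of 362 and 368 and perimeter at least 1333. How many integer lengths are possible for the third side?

Triangle inequality: 6 < x < 730. Perimeter ≥ 1333 gives x ≥ 1333 − 362 − 368 = 603.
So 603 ≤ x < 730; integers 603 through 729: 127 values.

127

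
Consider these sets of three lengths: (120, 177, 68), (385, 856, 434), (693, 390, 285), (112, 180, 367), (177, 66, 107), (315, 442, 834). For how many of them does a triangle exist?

1

(68,120,177): 68+120 > 177 → valid
(385,434,856): 385+434 ≤ 856 → not valid
(285,390,693): 285+390 ≤ 693 → not valid
(112,180,367): 112+180 ≤ 367 → not valid
(66,107,177): 66+107 ≤ 177 → not valid
(315,442,834): 315+442 ≤ 834 → not valid
1 of the 6 triples forms a triangle.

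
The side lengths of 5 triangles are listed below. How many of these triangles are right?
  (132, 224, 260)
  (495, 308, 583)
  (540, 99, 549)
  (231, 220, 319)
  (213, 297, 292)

4

(132,224,260): 132²+224² = 67600 = 260² → right
(495,308,583): 308²+495² = 339889 = 583² → right
(540,99,549): 99²+540² = 301401 = 549² → right
(231,220,319): 220²+231² = 101761 = 319² → right
(213,297,292): 213²+292² = 130633 > 88209 = 297² → acute
4 of the 5 are right.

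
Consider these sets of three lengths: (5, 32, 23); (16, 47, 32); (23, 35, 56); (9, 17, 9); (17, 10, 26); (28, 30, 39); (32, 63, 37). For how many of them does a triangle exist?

6

(5,23,32): 5+23 ≤ 32 → not valid
(16,32,47): 16+32 > 47 → valid
(23,35,56): 23+35 > 56 → valid
(9,9,17): 9+9 > 17 → valid
(10,17,26): 10+17 > 26 → valid
(28,30,39): 28+30 > 39 → valid
(32,37,63): 32+37 > 63 → valid
6 of the 7 triples form a triangle.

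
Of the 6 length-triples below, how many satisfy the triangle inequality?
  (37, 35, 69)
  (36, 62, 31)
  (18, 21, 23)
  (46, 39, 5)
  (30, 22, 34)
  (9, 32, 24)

5

(35,37,69): 35+37 > 69 → valid
(31,36,62): 31+36 > 62 → valid
(18,21,23): 18+21 > 23 → valid
(5,39,46): 5+39 ≤ 46 → not valid
(22,30,34): 22+30 > 34 → valid
(9,24,32): 9+24 > 32 → valid
5 of the 6 triples form a triangle.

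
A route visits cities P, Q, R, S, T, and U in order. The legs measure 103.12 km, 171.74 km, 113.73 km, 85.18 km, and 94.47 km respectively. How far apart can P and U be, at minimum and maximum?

The maximum is all hops collinear in one direction: 103.12 + 171.74 + 113.73 + 85.18 + 94.47 = 568.24.
The longest hop is 171.74; the others sum to 396.50. Since 171.74 ≤ 396.50, the path can fold back on itself completely, so the minimum distance is 0.

0 ≤ PU ≤ 568.24 km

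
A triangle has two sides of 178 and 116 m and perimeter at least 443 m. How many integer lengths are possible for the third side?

Triangle inequality: 62 < x < 294. Perimeter ≥ 443 gives x ≥ 443 − 178 − 116 = 149.
So 149 ≤ x < 294; integers 149 through 293: 145 values.

145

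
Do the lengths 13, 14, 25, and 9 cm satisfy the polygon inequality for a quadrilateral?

Yes

A quadrilateral exists iff every side is shorter than the sum of the others — equivalently, the longest side is less than the sum of the rest.
Longest side 25 < 36 (sum of the remaining 3), so yes.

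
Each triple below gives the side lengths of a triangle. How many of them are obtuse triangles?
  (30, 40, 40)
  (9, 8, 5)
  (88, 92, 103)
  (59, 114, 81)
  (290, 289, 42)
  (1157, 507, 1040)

(30,40,40): 30²+40² = 2500 > 1600 = 40² → acute
(9,8,5): 5²+8² = 89 > 81 = 9² → acute
(88,92,103): 88²+92² = 16208 > 10609 = 103² → acute
(59,114,81): 59²+81² = 10042 < 12996 = 114² → obtuse
(290,289,42): 42²+289² = 85285 > 84100 = 290² → acute
(1157,507,1040): 507²+1040² = 1338649 = 1157² → right
1 of the 6 is obtuse.

1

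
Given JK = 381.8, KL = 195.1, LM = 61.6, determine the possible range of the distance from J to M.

The maximum is all hops collinear in one direction: 381.8 + 195.1 + 61.6 = 638.5.
The longest hop is 381.8; the others sum to 256.7. Folding the others back against it leaves at least 381.8 − 256.7 = 125.1.

125.1 ≤ JM ≤ 638.5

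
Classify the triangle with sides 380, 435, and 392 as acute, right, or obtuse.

Compare the square of the longest side to the sum of squares of the other two: 380² + 392² = 298064 > 189225 = 435².

acute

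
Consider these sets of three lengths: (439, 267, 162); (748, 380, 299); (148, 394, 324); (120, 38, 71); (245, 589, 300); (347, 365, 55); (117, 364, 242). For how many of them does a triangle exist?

2

(162,267,439): 162+267 ≤ 439 → not valid
(299,380,748): 299+380 ≤ 748 → not valid
(148,324,394): 148+324 > 394 → valid
(38,71,120): 38+71 ≤ 120 → not valid
(245,300,589): 245+300 ≤ 589 → not valid
(55,347,365): 55+347 > 365 → valid
(117,242,364): 117+242 ≤ 364 → not valid
2 of the 7 triples form a triangle.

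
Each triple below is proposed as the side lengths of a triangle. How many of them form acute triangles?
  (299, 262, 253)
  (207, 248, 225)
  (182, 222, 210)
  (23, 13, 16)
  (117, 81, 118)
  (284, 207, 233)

5

(299,262,253): 253²+262² = 132653 > 89401 = 299² → acute
(207,248,225): 207²+225² = 93474 > 61504 = 248² → acute
(182,222,210): 182²+210² = 77224 > 49284 = 222² → acute
(23,13,16): 13²+16² = 425 < 529 = 23² → obtuse
(117,81,118): 81²+117² = 20250 > 13924 = 118² → acute
(284,207,233): 207²+233² = 97138 > 80656 = 284² → acute
5 of the 6 are acute.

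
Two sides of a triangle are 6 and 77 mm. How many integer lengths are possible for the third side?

The third side lies in the open interval (71, 83).
Integers from 72 to 82 inclusive: 82 − 72 + 1 = 11.

11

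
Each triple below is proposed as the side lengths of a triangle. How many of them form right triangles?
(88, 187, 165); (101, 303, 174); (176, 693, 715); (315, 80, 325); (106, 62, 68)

(88,187,165): 88²+165² = 34969 = 187² → right
(101,303,174): 101+174 ≤ 303, not a triangle
(176,693,715): 176²+693² = 511225 = 715² → right
(315,80,325): 80²+315² = 105625 = 325² → right
(106,62,68): 62²+68² = 8468 < 11236 = 106² → obtuse
3 of the 5 are right.

3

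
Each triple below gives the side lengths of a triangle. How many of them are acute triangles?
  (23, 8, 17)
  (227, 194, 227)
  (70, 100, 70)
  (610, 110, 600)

(23,8,17): 8²+17² = 353 < 529 = 23² → obtuse
(227,194,227): 194²+227² = 89165 > 51529 = 227² → acute
(70,100,70): 70²+70² = 9800 < 10000 = 100² → obtuse
(610,110,600): 110²+600² = 372100 = 610² → right
1 of the 4 is acute.

1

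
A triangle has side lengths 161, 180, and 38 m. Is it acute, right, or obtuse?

Compare the square of the longest side to the sum of squares of the other two: 38² + 161² = 27365 < 32400 = 180².

obtuse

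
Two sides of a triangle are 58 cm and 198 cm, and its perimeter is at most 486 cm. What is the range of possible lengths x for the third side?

Triangle inequality alone gives 140 < x < 256.
The perimeter condition gives x ≤ 486 − 58 − 198 = 230.
Intersecting the two: 140 < x ≤ 230.

140 < x ≤ 230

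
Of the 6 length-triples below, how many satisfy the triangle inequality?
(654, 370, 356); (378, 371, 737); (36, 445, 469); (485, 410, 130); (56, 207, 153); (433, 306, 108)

(356,370,654): 356+370 > 654 → valid
(371,378,737): 371+378 > 737 → valid
(36,445,469): 36+445 > 469 → valid
(130,410,485): 130+410 > 485 → valid
(56,153,207): 56+153 > 207 → valid
(108,306,433): 108+306 ≤ 433 → not valid
5 of the 6 triples form a triangle.

5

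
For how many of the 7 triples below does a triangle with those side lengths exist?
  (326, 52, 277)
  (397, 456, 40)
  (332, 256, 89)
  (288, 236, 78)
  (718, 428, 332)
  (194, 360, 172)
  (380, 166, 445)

(52,277,326): 52+277 > 326 → valid
(40,397,456): 40+397 ≤ 456 → not valid
(89,256,332): 89+256 > 332 → valid
(78,236,288): 78+236 > 288 → valid
(332,428,718): 332+428 > 718 → valid
(172,194,360): 172+194 > 360 → valid
(166,380,445): 166+380 > 445 → valid
6 of the 7 triples form a triangle.

6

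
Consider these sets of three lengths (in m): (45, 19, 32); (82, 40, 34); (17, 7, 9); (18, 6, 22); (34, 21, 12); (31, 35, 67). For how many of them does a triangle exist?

2

(19,32,45): 19+32 > 45 → valid
(34,40,82): 34+40 ≤ 82 → not valid
(7,9,17): 7+9 ≤ 17 → not valid
(6,18,22): 6+18 > 22 → valid
(12,21,34): 12+21 ≤ 34 → not valid
(31,35,67): 31+35 ≤ 67 → not valid
2 of the 6 triples form a triangle.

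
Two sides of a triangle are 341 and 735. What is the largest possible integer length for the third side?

1075

The third side must be strictly less than 341 + 735 = 1076.
The largest integer below 1076 is 1075.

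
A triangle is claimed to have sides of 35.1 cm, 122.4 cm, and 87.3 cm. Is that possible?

The two shorter sides sum to 122.4, exactly equal to the longest side 122.4.
That gives only a degenerate (flat) triangle — the inequality must be strict.

No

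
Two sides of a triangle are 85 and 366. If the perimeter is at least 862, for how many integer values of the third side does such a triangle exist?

40

Triangle inequality: 281 < x < 451. Perimeter ≥ 862 gives x ≥ 862 − 85 − 366 = 411.
So 411 ≤ x < 451; integers 411 through 450: 40 values.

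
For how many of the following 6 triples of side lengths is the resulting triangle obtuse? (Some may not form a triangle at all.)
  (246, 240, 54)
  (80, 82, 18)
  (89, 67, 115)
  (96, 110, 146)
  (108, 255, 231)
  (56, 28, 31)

(246,240,54): 54²+240² = 60516 = 246² → right
(80,82,18): 18²+80² = 6724 = 82² → right
(89,67,115): 67²+89² = 12410 < 13225 = 115² → obtuse
(96,110,146): 96²+110² = 21316 = 146² → right
(108,255,231): 108²+231² = 65025 = 255² → right
(56,28,31): 28²+31² = 1745 < 3136 = 56² → obtuse
2 of the 6 are obtuse.

2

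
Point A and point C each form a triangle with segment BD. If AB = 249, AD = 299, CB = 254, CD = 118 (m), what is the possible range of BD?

136 < BD < 372

From triangle ABD: |249 − 299| < BD < 249 + 299, i.e. 50 < BD < 548.
From triangle CBD: 136 < BD < 372.
Both must hold, so BD lies in the intersection.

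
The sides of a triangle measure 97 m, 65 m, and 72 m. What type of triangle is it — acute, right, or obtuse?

right

Compare the square of the longest side to the sum of squares of the other two: 65² + 72² = 9409 = 97².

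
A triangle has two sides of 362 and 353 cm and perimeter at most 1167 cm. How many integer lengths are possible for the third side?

Triangle inequality: 9 < x < 715. Perimeter ≤ 1167 gives x ≤ 1167 − 362 − 353 = 452.
So 9 < x ≤ 452; integers 10 through 452: 443 values.

443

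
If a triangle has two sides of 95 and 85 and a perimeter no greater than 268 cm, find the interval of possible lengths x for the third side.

10 < x ≤ 88

Triangle inequality alone gives 10 < x < 180.
The perimeter condition gives x ≤ 268 − 95 − 85 = 88.
Intersecting the two: 10 < x ≤ 88.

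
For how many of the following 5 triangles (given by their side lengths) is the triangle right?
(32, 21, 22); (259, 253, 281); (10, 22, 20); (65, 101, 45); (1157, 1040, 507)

(32,21,22): 21²+22² = 925 < 1024 = 32² → obtuse
(259,253,281): 253²+259² = 131090 > 78961 = 281² → acute
(10,22,20): 10²+20² = 500 > 484 = 22² → acute
(65,101,45): 45²+65² = 6250 < 10201 = 101² → obtuse
(1157,1040,507): 507²+1040² = 1338649 = 1157² → right
1 of the 5 is right.

1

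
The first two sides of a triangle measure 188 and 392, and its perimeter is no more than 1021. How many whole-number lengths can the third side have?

Triangle inequality: 204 < x < 580. Perimeter ≤ 1021 gives x ≤ 1021 − 188 − 392 = 441.
So 204 < x ≤ 441; integers 205 through 441: 237 values.

237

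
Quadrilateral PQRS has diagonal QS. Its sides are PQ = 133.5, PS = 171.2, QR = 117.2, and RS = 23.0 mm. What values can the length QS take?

From triangle PQS: |133.5 − 171.2| < QS < 133.5 + 171.2, i.e. 37.7 < QS < 304.7.
From triangle RQS: 94.2 < QS < 140.2.
Both must hold, so QS lies in the intersection.

94.2 < QS < 140.2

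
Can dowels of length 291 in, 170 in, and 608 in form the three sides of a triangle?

No

The longest side is 608, but the other two sum to only 461.
461 < 608, so the triangle inequality fails.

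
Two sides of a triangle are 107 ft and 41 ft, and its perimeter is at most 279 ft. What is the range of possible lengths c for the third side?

66 < c ≤ 131

Triangle inequality alone gives 66 < c < 148.
The perimeter condition gives c ≤ 279 − 107 − 41 = 131.
Intersecting the two: 66 < c ≤ 131.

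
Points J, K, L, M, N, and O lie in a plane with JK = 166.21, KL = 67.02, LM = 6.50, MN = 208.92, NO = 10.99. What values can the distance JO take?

The maximum is all hops collinear in one direction: 166.21 + 67.02 + 6.50 + 208.92 + 10.99 = 459.64.
The longest hop is 208.92; the others sum to 250.72. Since 208.92 ≤ 250.72, the path can fold back on itself completely, so the minimum distance is 0.

0 ≤ JO ≤ 459.64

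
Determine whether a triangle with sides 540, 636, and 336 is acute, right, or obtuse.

right

Compare the square of the longest side to the sum of squares of the other two: 336² + 540² = 404496 = 636².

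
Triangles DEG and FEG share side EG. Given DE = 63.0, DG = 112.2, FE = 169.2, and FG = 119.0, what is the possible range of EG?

From triangle DEG: |63.0 − 112.2| < EG < 63.0 + 112.2, i.e. 49.2 < EG < 175.2.
From triangle FEG: 50.2 < EG < 288.2.
Both must hold, so EG lies in the intersection.

50.2 < EG < 175.2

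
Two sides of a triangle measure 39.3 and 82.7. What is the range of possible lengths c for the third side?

By the triangle inequality, c must be less than 39.3 + 82.7 = 122.0 and greater than |39.3 − 82.7| = 43.4.

43.4 < c < 122.0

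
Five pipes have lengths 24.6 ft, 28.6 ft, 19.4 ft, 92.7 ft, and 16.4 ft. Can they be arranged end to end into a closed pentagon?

For a pentagon, each side must be shorter than the sum of the others.
Here the longest side is 92.7, but the remaining 4 sides sum to only 89.0.

No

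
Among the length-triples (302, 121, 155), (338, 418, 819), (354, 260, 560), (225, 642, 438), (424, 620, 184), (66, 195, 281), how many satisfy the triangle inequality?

2

(121,155,302): 121+155 ≤ 302 → not valid
(338,418,819): 338+418 ≤ 819 → not valid
(260,354,560): 260+354 > 560 → valid
(225,438,642): 225+438 > 642 → valid
(184,424,620): 184+424 ≤ 620 → not valid
(66,195,281): 66+195 ≤ 281 → not valid
2 of the 6 triples form a triangle.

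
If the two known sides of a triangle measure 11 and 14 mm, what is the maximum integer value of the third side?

The third side must be strictly less than 11 + 14 = 25.
The largest integer below 25 is 24.

24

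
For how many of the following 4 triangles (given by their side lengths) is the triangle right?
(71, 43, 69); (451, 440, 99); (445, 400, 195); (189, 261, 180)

3

(71,43,69): 43²+69² = 6610 > 5041 = 71² → acute
(451,440,99): 99²+440² = 203401 = 451² → right
(445,400,195): 195²+400² = 198025 = 445² → right
(189,261,180): 180²+189² = 68121 = 261² → right
3 of the 4 are right.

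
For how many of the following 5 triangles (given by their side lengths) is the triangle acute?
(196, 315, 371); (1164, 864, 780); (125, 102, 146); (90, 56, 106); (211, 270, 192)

(196,315,371): 196²+315² = 137641 = 371² → right
(1164,864,780): 780²+864² = 1354896 = 1164² → right
(125,102,146): 102²+125² = 26029 > 21316 = 146² → acute
(90,56,106): 56²+90² = 11236 = 106² → right
(211,270,192): 192²+211² = 81385 > 72900 = 270² → acute
2 of the 5 are acute.

2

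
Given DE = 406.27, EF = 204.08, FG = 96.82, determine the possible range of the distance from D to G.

The maximum is all hops collinear in one direction: 406.27 + 204.08 + 96.82 = 707.17.
The longest hop is 406.27; the others sum to 300.90. Folding the others back against it leaves at least 406.27 − 300.90 = 105.37.

105.37 ≤ DG ≤ 707.17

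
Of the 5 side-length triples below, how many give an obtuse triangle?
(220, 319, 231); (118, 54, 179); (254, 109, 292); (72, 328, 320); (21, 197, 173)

1

(220,319,231): 220²+231² = 101761 = 319² → right
(118,54,179): 54+118 ≤ 179, not a triangle
(254,109,292): 109²+254² = 76397 < 85264 = 292² → obtuse
(72,328,320): 72²+320² = 107584 = 328² → right
(21,197,173): 21+173 ≤ 197, not a triangle
1 of the 5 is obtuse.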